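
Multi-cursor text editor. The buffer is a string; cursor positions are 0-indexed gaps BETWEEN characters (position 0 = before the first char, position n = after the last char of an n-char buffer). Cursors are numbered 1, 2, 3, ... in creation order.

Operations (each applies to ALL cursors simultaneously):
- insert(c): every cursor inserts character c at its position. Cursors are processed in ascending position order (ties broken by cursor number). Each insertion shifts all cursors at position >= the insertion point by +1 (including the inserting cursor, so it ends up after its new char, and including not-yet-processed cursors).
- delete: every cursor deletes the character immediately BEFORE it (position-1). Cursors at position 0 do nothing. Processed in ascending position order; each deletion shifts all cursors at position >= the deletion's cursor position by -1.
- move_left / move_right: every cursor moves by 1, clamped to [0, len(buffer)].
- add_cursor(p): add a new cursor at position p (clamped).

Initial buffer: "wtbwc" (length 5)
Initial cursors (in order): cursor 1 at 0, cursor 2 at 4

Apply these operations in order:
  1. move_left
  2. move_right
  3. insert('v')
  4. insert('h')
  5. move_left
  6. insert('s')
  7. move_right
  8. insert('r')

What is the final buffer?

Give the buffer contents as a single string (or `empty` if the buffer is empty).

Answer: wvshrtbwvshrc

Derivation:
After op 1 (move_left): buffer="wtbwc" (len 5), cursors c1@0 c2@3, authorship .....
After op 2 (move_right): buffer="wtbwc" (len 5), cursors c1@1 c2@4, authorship .....
After op 3 (insert('v')): buffer="wvtbwvc" (len 7), cursors c1@2 c2@6, authorship .1...2.
After op 4 (insert('h')): buffer="wvhtbwvhc" (len 9), cursors c1@3 c2@8, authorship .11...22.
After op 5 (move_left): buffer="wvhtbwvhc" (len 9), cursors c1@2 c2@7, authorship .11...22.
After op 6 (insert('s')): buffer="wvshtbwvshc" (len 11), cursors c1@3 c2@9, authorship .111...222.
After op 7 (move_right): buffer="wvshtbwvshc" (len 11), cursors c1@4 c2@10, authorship .111...222.
After op 8 (insert('r')): buffer="wvshrtbwvshrc" (len 13), cursors c1@5 c2@12, authorship .1111...2222.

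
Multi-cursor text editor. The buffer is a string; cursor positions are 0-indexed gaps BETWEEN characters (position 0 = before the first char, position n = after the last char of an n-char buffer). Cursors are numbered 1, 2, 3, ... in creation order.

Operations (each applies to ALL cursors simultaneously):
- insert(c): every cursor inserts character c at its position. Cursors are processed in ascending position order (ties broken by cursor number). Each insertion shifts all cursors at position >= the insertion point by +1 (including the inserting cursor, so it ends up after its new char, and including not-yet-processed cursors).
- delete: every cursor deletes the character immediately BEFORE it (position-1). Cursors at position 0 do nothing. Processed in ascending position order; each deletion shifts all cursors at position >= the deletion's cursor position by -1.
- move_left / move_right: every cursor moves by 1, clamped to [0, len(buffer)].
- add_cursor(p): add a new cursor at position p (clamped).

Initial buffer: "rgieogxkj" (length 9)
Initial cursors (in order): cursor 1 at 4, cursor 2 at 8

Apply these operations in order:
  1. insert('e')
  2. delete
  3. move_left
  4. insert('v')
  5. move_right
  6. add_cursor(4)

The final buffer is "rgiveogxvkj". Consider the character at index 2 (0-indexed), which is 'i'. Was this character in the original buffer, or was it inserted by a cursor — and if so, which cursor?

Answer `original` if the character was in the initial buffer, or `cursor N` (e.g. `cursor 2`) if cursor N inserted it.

Answer: original

Derivation:
After op 1 (insert('e')): buffer="rgieeogxkej" (len 11), cursors c1@5 c2@10, authorship ....1....2.
After op 2 (delete): buffer="rgieogxkj" (len 9), cursors c1@4 c2@8, authorship .........
After op 3 (move_left): buffer="rgieogxkj" (len 9), cursors c1@3 c2@7, authorship .........
After op 4 (insert('v')): buffer="rgiveogxvkj" (len 11), cursors c1@4 c2@9, authorship ...1....2..
After op 5 (move_right): buffer="rgiveogxvkj" (len 11), cursors c1@5 c2@10, authorship ...1....2..
After op 6 (add_cursor(4)): buffer="rgiveogxvkj" (len 11), cursors c3@4 c1@5 c2@10, authorship ...1....2..
Authorship (.=original, N=cursor N): . . . 1 . . . . 2 . .
Index 2: author = original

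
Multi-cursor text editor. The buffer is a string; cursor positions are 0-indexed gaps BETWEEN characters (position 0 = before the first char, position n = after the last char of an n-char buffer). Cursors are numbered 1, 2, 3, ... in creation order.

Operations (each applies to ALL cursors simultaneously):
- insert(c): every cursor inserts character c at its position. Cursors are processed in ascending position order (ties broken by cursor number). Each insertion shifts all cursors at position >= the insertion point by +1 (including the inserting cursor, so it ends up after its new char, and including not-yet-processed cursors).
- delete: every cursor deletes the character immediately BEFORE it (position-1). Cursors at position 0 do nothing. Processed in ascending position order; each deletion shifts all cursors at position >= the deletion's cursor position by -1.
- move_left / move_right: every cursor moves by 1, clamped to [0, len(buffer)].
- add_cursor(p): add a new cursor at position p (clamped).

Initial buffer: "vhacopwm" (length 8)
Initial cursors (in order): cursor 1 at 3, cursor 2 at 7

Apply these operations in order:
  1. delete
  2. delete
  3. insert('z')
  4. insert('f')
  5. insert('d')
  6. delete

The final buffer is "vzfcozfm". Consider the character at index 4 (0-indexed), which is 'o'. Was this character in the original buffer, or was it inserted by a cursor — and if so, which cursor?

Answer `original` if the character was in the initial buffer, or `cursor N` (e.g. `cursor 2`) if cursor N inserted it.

Answer: original

Derivation:
After op 1 (delete): buffer="vhcopm" (len 6), cursors c1@2 c2@5, authorship ......
After op 2 (delete): buffer="vcom" (len 4), cursors c1@1 c2@3, authorship ....
After op 3 (insert('z')): buffer="vzcozm" (len 6), cursors c1@2 c2@5, authorship .1..2.
After op 4 (insert('f')): buffer="vzfcozfm" (len 8), cursors c1@3 c2@7, authorship .11..22.
After op 5 (insert('d')): buffer="vzfdcozfdm" (len 10), cursors c1@4 c2@9, authorship .111..222.
After op 6 (delete): buffer="vzfcozfm" (len 8), cursors c1@3 c2@7, authorship .11..22.
Authorship (.=original, N=cursor N): . 1 1 . . 2 2 .
Index 4: author = original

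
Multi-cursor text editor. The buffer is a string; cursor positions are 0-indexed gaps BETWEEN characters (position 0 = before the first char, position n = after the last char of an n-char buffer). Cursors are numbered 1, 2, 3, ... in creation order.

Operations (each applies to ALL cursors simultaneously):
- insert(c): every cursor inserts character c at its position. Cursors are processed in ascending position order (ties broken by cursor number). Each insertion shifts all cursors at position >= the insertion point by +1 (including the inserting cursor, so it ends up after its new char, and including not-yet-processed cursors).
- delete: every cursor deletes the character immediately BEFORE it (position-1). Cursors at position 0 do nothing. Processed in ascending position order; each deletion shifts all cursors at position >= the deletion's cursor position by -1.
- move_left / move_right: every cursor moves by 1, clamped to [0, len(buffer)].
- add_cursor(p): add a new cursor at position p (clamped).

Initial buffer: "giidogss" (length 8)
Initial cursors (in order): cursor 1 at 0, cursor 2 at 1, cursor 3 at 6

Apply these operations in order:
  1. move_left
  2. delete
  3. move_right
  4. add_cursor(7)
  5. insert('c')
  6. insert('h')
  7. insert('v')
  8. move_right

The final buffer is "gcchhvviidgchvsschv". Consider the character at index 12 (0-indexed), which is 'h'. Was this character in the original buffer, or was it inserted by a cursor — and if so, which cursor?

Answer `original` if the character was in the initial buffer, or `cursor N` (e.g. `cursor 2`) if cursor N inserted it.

After op 1 (move_left): buffer="giidogss" (len 8), cursors c1@0 c2@0 c3@5, authorship ........
After op 2 (delete): buffer="giidgss" (len 7), cursors c1@0 c2@0 c3@4, authorship .......
After op 3 (move_right): buffer="giidgss" (len 7), cursors c1@1 c2@1 c3@5, authorship .......
After op 4 (add_cursor(7)): buffer="giidgss" (len 7), cursors c1@1 c2@1 c3@5 c4@7, authorship .......
After op 5 (insert('c')): buffer="gcciidgcssc" (len 11), cursors c1@3 c2@3 c3@8 c4@11, authorship .12....3..4
After op 6 (insert('h')): buffer="gcchhiidgchssch" (len 15), cursors c1@5 c2@5 c3@11 c4@15, authorship .1212....33..44
After op 7 (insert('v')): buffer="gcchhvviidgchvsschv" (len 19), cursors c1@7 c2@7 c3@14 c4@19, authorship .121212....333..444
After op 8 (move_right): buffer="gcchhvviidgchvsschv" (len 19), cursors c1@8 c2@8 c3@15 c4@19, authorship .121212....333..444
Authorship (.=original, N=cursor N): . 1 2 1 2 1 2 . . . . 3 3 3 . . 4 4 4
Index 12: author = 3

Answer: cursor 3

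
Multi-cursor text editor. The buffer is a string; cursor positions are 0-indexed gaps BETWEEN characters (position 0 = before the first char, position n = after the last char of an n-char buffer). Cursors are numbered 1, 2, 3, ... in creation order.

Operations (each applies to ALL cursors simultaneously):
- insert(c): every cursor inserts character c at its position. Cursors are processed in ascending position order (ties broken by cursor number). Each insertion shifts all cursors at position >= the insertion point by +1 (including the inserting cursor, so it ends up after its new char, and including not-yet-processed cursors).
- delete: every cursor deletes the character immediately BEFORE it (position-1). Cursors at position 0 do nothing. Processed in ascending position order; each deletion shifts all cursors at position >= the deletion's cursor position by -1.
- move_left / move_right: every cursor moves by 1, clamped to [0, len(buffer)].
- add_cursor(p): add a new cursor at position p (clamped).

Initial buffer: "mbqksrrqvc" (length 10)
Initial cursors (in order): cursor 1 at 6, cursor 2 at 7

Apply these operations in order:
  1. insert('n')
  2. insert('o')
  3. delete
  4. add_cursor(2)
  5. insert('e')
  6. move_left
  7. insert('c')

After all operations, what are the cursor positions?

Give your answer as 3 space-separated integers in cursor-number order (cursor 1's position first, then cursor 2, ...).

After op 1 (insert('n')): buffer="mbqksrnrnqvc" (len 12), cursors c1@7 c2@9, authorship ......1.2...
After op 2 (insert('o')): buffer="mbqksrnornoqvc" (len 14), cursors c1@8 c2@11, authorship ......11.22...
After op 3 (delete): buffer="mbqksrnrnqvc" (len 12), cursors c1@7 c2@9, authorship ......1.2...
After op 4 (add_cursor(2)): buffer="mbqksrnrnqvc" (len 12), cursors c3@2 c1@7 c2@9, authorship ......1.2...
After op 5 (insert('e')): buffer="mbeqksrnerneqvc" (len 15), cursors c3@3 c1@9 c2@12, authorship ..3....11.22...
After op 6 (move_left): buffer="mbeqksrnerneqvc" (len 15), cursors c3@2 c1@8 c2@11, authorship ..3....11.22...
After op 7 (insert('c')): buffer="mbceqksrncernceqvc" (len 18), cursors c3@3 c1@10 c2@14, authorship ..33....111.222...

Answer: 10 14 3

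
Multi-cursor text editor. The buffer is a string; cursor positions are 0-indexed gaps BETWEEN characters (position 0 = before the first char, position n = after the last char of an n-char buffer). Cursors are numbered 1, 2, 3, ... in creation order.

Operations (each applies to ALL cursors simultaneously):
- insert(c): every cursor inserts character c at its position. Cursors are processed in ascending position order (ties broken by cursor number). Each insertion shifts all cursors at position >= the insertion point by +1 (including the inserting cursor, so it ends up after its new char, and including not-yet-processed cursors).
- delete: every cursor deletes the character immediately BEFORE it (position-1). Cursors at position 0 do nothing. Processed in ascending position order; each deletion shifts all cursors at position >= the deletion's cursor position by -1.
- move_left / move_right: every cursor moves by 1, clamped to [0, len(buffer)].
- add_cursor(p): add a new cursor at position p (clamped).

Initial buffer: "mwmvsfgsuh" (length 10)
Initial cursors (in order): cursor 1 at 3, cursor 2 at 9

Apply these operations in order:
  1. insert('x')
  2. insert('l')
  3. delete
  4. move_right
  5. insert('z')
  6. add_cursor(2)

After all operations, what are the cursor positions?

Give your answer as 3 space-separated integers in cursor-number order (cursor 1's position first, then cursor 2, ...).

Answer: 6 14 2

Derivation:
After op 1 (insert('x')): buffer="mwmxvsfgsuxh" (len 12), cursors c1@4 c2@11, authorship ...1......2.
After op 2 (insert('l')): buffer="mwmxlvsfgsuxlh" (len 14), cursors c1@5 c2@13, authorship ...11......22.
After op 3 (delete): buffer="mwmxvsfgsuxh" (len 12), cursors c1@4 c2@11, authorship ...1......2.
After op 4 (move_right): buffer="mwmxvsfgsuxh" (len 12), cursors c1@5 c2@12, authorship ...1......2.
After op 5 (insert('z')): buffer="mwmxvzsfgsuxhz" (len 14), cursors c1@6 c2@14, authorship ...1.1.....2.2
After op 6 (add_cursor(2)): buffer="mwmxvzsfgsuxhz" (len 14), cursors c3@2 c1@6 c2@14, authorship ...1.1.....2.2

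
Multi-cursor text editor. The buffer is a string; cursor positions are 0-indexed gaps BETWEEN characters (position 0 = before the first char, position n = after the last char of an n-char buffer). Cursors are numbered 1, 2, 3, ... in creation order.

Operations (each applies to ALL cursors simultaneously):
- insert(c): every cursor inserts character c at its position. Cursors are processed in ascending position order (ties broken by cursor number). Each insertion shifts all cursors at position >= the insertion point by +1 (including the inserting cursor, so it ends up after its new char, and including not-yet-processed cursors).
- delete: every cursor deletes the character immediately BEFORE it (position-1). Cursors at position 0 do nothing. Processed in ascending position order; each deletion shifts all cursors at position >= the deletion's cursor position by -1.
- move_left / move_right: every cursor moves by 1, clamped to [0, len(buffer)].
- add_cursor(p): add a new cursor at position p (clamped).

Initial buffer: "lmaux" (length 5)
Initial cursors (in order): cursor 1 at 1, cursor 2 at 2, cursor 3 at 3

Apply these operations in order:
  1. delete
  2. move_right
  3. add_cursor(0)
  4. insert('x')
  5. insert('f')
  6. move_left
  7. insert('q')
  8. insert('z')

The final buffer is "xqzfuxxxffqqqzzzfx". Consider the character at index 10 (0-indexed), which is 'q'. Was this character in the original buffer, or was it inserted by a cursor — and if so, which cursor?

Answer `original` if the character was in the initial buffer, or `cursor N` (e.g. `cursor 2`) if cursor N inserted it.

Answer: cursor 1

Derivation:
After op 1 (delete): buffer="ux" (len 2), cursors c1@0 c2@0 c3@0, authorship ..
After op 2 (move_right): buffer="ux" (len 2), cursors c1@1 c2@1 c3@1, authorship ..
After op 3 (add_cursor(0)): buffer="ux" (len 2), cursors c4@0 c1@1 c2@1 c3@1, authorship ..
After op 4 (insert('x')): buffer="xuxxxx" (len 6), cursors c4@1 c1@5 c2@5 c3@5, authorship 4.123.
After op 5 (insert('f')): buffer="xfuxxxfffx" (len 10), cursors c4@2 c1@9 c2@9 c3@9, authorship 44.123123.
After op 6 (move_left): buffer="xfuxxxfffx" (len 10), cursors c4@1 c1@8 c2@8 c3@8, authorship 44.123123.
After op 7 (insert('q')): buffer="xqfuxxxffqqqfx" (len 14), cursors c4@2 c1@12 c2@12 c3@12, authorship 444.123121233.
After op 8 (insert('z')): buffer="xqzfuxxxffqqqzzzfx" (len 18), cursors c4@3 c1@16 c2@16 c3@16, authorship 4444.123121231233.
Authorship (.=original, N=cursor N): 4 4 4 4 . 1 2 3 1 2 1 2 3 1 2 3 3 .
Index 10: author = 1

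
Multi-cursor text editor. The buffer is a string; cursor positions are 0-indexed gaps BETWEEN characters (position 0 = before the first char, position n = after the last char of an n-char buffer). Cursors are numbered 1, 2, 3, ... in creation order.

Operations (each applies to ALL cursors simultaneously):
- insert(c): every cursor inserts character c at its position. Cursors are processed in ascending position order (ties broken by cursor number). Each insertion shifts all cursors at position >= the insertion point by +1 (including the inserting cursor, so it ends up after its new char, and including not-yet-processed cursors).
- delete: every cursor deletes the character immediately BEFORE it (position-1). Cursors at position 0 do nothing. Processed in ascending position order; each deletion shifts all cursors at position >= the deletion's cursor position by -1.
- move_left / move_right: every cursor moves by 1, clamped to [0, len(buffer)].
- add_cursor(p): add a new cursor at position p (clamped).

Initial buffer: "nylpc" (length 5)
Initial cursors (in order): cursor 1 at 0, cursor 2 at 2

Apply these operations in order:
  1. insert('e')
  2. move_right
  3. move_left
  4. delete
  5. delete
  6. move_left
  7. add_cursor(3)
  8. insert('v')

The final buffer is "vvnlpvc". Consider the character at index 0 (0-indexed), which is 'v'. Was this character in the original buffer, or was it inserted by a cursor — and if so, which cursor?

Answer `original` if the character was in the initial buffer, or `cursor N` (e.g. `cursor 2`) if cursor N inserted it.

After op 1 (insert('e')): buffer="enyelpc" (len 7), cursors c1@1 c2@4, authorship 1..2...
After op 2 (move_right): buffer="enyelpc" (len 7), cursors c1@2 c2@5, authorship 1..2...
After op 3 (move_left): buffer="enyelpc" (len 7), cursors c1@1 c2@4, authorship 1..2...
After op 4 (delete): buffer="nylpc" (len 5), cursors c1@0 c2@2, authorship .....
After op 5 (delete): buffer="nlpc" (len 4), cursors c1@0 c2@1, authorship ....
After op 6 (move_left): buffer="nlpc" (len 4), cursors c1@0 c2@0, authorship ....
After op 7 (add_cursor(3)): buffer="nlpc" (len 4), cursors c1@0 c2@0 c3@3, authorship ....
After op 8 (insert('v')): buffer="vvnlpvc" (len 7), cursors c1@2 c2@2 c3@6, authorship 12...3.
Authorship (.=original, N=cursor N): 1 2 . . . 3 .
Index 0: author = 1

Answer: cursor 1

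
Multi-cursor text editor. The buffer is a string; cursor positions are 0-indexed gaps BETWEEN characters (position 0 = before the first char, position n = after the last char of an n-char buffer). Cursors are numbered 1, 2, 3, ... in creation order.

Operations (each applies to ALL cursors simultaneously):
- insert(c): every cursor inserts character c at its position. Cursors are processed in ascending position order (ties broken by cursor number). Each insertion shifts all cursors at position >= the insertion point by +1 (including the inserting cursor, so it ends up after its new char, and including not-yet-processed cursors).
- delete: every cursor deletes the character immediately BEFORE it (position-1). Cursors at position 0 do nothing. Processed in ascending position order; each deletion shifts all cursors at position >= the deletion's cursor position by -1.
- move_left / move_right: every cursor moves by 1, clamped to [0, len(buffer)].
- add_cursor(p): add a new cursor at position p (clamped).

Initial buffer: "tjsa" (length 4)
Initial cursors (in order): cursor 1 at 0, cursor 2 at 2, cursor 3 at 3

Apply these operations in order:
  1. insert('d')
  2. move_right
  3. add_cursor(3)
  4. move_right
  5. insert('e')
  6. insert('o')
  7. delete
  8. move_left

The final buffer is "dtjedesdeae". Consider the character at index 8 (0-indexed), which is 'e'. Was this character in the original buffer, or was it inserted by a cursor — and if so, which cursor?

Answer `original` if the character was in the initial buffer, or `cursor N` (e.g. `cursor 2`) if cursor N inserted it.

After op 1 (insert('d')): buffer="dtjdsda" (len 7), cursors c1@1 c2@4 c3@6, authorship 1..2.3.
After op 2 (move_right): buffer="dtjdsda" (len 7), cursors c1@2 c2@5 c3@7, authorship 1..2.3.
After op 3 (add_cursor(3)): buffer="dtjdsda" (len 7), cursors c1@2 c4@3 c2@5 c3@7, authorship 1..2.3.
After op 4 (move_right): buffer="dtjdsda" (len 7), cursors c1@3 c4@4 c2@6 c3@7, authorship 1..2.3.
After op 5 (insert('e')): buffer="dtjedesdeae" (len 11), cursors c1@4 c4@6 c2@9 c3@11, authorship 1..124.32.3
After op 6 (insert('o')): buffer="dtjeodeosdeoaeo" (len 15), cursors c1@5 c4@8 c2@12 c3@15, authorship 1..11244.322.33
After op 7 (delete): buffer="dtjedesdeae" (len 11), cursors c1@4 c4@6 c2@9 c3@11, authorship 1..124.32.3
After op 8 (move_left): buffer="dtjedesdeae" (len 11), cursors c1@3 c4@5 c2@8 c3@10, authorship 1..124.32.3
Authorship (.=original, N=cursor N): 1 . . 1 2 4 . 3 2 . 3
Index 8: author = 2

Answer: cursor 2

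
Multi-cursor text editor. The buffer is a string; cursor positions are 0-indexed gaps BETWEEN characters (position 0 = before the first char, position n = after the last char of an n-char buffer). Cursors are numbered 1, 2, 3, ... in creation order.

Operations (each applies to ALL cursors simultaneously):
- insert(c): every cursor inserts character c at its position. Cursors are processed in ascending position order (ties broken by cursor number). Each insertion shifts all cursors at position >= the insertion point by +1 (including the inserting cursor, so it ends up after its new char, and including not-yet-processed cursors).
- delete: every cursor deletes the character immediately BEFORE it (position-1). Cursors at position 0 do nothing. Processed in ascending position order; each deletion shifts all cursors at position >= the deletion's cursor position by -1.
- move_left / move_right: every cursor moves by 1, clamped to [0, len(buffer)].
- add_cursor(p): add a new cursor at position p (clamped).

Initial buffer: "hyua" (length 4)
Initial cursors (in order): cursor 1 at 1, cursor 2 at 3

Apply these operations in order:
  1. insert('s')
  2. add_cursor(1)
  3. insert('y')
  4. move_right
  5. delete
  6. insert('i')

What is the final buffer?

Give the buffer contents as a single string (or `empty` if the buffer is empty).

Answer: hyiyiusyi

Derivation:
After op 1 (insert('s')): buffer="hsyusa" (len 6), cursors c1@2 c2@5, authorship .1..2.
After op 2 (add_cursor(1)): buffer="hsyusa" (len 6), cursors c3@1 c1@2 c2@5, authorship .1..2.
After op 3 (insert('y')): buffer="hysyyusya" (len 9), cursors c3@2 c1@4 c2@8, authorship .311..22.
After op 4 (move_right): buffer="hysyyusya" (len 9), cursors c3@3 c1@5 c2@9, authorship .311..22.
After op 5 (delete): buffer="hyyusy" (len 6), cursors c3@2 c1@3 c2@6, authorship .31.22
After op 6 (insert('i')): buffer="hyiyiusyi" (len 9), cursors c3@3 c1@5 c2@9, authorship .3311.222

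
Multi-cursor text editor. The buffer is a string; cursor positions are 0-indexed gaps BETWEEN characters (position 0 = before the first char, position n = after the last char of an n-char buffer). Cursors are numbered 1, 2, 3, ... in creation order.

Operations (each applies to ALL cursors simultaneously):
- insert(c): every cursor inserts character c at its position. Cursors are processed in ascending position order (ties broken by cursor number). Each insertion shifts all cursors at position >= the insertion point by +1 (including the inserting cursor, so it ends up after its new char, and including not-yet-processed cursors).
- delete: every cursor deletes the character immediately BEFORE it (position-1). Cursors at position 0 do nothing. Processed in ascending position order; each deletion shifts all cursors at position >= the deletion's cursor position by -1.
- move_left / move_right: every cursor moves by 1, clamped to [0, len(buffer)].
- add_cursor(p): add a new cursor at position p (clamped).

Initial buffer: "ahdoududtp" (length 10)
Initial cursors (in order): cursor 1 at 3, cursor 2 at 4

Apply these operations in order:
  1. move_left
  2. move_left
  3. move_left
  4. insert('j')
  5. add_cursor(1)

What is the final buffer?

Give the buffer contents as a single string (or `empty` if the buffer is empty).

After op 1 (move_left): buffer="ahdoududtp" (len 10), cursors c1@2 c2@3, authorship ..........
After op 2 (move_left): buffer="ahdoududtp" (len 10), cursors c1@1 c2@2, authorship ..........
After op 3 (move_left): buffer="ahdoududtp" (len 10), cursors c1@0 c2@1, authorship ..........
After op 4 (insert('j')): buffer="jajhdoududtp" (len 12), cursors c1@1 c2@3, authorship 1.2.........
After op 5 (add_cursor(1)): buffer="jajhdoududtp" (len 12), cursors c1@1 c3@1 c2@3, authorship 1.2.........

Answer: jajhdoududtp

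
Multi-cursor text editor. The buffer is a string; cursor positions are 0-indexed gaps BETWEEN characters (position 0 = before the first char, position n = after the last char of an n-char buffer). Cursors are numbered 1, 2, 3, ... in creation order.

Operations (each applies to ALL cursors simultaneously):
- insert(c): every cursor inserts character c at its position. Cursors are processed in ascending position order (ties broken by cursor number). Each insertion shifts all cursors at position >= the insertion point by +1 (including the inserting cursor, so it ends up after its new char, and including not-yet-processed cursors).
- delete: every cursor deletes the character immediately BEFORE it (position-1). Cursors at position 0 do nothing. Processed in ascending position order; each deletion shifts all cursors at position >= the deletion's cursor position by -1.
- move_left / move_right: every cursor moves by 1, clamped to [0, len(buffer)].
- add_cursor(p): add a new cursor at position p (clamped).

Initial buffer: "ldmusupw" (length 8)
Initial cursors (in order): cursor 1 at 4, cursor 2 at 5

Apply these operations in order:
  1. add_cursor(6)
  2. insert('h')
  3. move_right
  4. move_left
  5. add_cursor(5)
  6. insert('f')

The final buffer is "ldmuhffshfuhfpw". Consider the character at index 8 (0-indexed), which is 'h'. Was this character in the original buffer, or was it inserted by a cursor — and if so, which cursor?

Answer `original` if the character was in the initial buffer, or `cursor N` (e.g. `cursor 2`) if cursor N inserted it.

Answer: cursor 2

Derivation:
After op 1 (add_cursor(6)): buffer="ldmusupw" (len 8), cursors c1@4 c2@5 c3@6, authorship ........
After op 2 (insert('h')): buffer="ldmuhshuhpw" (len 11), cursors c1@5 c2@7 c3@9, authorship ....1.2.3..
After op 3 (move_right): buffer="ldmuhshuhpw" (len 11), cursors c1@6 c2@8 c3@10, authorship ....1.2.3..
After op 4 (move_left): buffer="ldmuhshuhpw" (len 11), cursors c1@5 c2@7 c3@9, authorship ....1.2.3..
After op 5 (add_cursor(5)): buffer="ldmuhshuhpw" (len 11), cursors c1@5 c4@5 c2@7 c3@9, authorship ....1.2.3..
After op 6 (insert('f')): buffer="ldmuhffshfuhfpw" (len 15), cursors c1@7 c4@7 c2@10 c3@13, authorship ....114.22.33..
Authorship (.=original, N=cursor N): . . . . 1 1 4 . 2 2 . 3 3 . .
Index 8: author = 2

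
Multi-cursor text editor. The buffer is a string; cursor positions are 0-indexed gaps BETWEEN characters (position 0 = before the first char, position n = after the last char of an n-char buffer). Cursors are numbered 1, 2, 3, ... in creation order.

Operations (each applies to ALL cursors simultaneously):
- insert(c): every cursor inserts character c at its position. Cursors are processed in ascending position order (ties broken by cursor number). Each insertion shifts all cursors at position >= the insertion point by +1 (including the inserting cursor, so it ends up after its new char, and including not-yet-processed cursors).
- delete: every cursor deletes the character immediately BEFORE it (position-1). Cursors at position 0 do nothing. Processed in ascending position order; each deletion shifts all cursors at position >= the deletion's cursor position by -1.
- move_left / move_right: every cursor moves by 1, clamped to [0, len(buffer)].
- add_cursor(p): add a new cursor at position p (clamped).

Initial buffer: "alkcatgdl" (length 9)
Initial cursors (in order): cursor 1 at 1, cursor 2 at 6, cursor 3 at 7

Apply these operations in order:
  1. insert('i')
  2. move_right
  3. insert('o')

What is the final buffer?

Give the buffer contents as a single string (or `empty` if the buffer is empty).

After op 1 (insert('i')): buffer="ailkcatigidl" (len 12), cursors c1@2 c2@8 c3@10, authorship .1.....2.3..
After op 2 (move_right): buffer="ailkcatigidl" (len 12), cursors c1@3 c2@9 c3@11, authorship .1.....2.3..
After op 3 (insert('o')): buffer="ailokcatigoidol" (len 15), cursors c1@4 c2@11 c3@14, authorship .1.1....2.23.3.

Answer: ailokcatigoidol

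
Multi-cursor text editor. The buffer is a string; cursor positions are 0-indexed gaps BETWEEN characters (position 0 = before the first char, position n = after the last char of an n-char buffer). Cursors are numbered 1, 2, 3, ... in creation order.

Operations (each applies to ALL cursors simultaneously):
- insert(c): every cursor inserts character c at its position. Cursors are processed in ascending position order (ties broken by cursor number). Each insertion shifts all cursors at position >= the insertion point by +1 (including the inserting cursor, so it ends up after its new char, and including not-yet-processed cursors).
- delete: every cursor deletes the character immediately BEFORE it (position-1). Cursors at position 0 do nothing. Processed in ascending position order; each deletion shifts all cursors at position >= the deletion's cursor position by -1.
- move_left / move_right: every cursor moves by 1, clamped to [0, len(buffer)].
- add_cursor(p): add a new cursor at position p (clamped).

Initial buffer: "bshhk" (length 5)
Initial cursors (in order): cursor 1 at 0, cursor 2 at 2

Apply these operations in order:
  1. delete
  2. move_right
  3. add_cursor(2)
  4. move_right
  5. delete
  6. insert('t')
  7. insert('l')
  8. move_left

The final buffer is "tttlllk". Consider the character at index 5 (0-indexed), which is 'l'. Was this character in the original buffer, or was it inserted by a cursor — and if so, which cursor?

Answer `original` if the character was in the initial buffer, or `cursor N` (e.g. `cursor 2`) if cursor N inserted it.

Answer: cursor 3

Derivation:
After op 1 (delete): buffer="bhhk" (len 4), cursors c1@0 c2@1, authorship ....
After op 2 (move_right): buffer="bhhk" (len 4), cursors c1@1 c2@2, authorship ....
After op 3 (add_cursor(2)): buffer="bhhk" (len 4), cursors c1@1 c2@2 c3@2, authorship ....
After op 4 (move_right): buffer="bhhk" (len 4), cursors c1@2 c2@3 c3@3, authorship ....
After op 5 (delete): buffer="k" (len 1), cursors c1@0 c2@0 c3@0, authorship .
After op 6 (insert('t')): buffer="tttk" (len 4), cursors c1@3 c2@3 c3@3, authorship 123.
After op 7 (insert('l')): buffer="tttlllk" (len 7), cursors c1@6 c2@6 c3@6, authorship 123123.
After op 8 (move_left): buffer="tttlllk" (len 7), cursors c1@5 c2@5 c3@5, authorship 123123.
Authorship (.=original, N=cursor N): 1 2 3 1 2 3 .
Index 5: author = 3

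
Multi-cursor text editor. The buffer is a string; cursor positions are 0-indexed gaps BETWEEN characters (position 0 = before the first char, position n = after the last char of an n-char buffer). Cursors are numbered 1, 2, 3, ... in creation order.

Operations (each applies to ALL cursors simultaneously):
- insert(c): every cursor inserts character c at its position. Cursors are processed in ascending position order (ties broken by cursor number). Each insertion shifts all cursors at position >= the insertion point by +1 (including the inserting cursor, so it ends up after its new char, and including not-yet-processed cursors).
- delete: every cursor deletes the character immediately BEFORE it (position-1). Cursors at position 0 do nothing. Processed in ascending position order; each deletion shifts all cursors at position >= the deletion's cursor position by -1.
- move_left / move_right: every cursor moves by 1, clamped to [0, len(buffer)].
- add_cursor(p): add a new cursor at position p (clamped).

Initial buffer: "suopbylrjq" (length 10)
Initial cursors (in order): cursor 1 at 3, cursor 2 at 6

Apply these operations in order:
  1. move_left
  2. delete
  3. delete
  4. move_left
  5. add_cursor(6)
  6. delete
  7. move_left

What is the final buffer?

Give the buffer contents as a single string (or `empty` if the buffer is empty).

After op 1 (move_left): buffer="suopbylrjq" (len 10), cursors c1@2 c2@5, authorship ..........
After op 2 (delete): buffer="sopylrjq" (len 8), cursors c1@1 c2@3, authorship ........
After op 3 (delete): buffer="oylrjq" (len 6), cursors c1@0 c2@1, authorship ......
After op 4 (move_left): buffer="oylrjq" (len 6), cursors c1@0 c2@0, authorship ......
After op 5 (add_cursor(6)): buffer="oylrjq" (len 6), cursors c1@0 c2@0 c3@6, authorship ......
After op 6 (delete): buffer="oylrj" (len 5), cursors c1@0 c2@0 c3@5, authorship .....
After op 7 (move_left): buffer="oylrj" (len 5), cursors c1@0 c2@0 c3@4, authorship .....

Answer: oylrj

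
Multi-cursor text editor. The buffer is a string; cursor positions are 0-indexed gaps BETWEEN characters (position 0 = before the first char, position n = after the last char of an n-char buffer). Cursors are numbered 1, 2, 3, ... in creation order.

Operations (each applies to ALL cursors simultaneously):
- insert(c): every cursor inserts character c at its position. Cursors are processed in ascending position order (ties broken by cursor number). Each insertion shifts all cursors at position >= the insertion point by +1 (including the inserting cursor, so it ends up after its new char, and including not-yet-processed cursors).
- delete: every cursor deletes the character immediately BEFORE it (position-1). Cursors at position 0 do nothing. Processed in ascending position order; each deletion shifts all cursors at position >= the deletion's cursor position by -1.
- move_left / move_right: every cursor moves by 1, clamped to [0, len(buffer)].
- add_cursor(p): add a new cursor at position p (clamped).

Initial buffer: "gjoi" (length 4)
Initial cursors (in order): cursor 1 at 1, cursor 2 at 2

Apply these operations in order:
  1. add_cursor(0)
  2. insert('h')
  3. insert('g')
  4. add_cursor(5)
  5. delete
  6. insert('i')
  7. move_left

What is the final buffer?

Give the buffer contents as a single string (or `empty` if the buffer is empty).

Answer: higiijhioi

Derivation:
After op 1 (add_cursor(0)): buffer="gjoi" (len 4), cursors c3@0 c1@1 c2@2, authorship ....
After op 2 (insert('h')): buffer="hghjhoi" (len 7), cursors c3@1 c1@3 c2@5, authorship 3.1.2..
After op 3 (insert('g')): buffer="hgghgjhgoi" (len 10), cursors c3@2 c1@5 c2@8, authorship 33.11.22..
After op 4 (add_cursor(5)): buffer="hgghgjhgoi" (len 10), cursors c3@2 c1@5 c4@5 c2@8, authorship 33.11.22..
After op 5 (delete): buffer="hgjhoi" (len 6), cursors c3@1 c1@2 c4@2 c2@4, authorship 3..2..
After op 6 (insert('i')): buffer="higiijhioi" (len 10), cursors c3@2 c1@5 c4@5 c2@8, authorship 33.14.22..
After op 7 (move_left): buffer="higiijhioi" (len 10), cursors c3@1 c1@4 c4@4 c2@7, authorship 33.14.22..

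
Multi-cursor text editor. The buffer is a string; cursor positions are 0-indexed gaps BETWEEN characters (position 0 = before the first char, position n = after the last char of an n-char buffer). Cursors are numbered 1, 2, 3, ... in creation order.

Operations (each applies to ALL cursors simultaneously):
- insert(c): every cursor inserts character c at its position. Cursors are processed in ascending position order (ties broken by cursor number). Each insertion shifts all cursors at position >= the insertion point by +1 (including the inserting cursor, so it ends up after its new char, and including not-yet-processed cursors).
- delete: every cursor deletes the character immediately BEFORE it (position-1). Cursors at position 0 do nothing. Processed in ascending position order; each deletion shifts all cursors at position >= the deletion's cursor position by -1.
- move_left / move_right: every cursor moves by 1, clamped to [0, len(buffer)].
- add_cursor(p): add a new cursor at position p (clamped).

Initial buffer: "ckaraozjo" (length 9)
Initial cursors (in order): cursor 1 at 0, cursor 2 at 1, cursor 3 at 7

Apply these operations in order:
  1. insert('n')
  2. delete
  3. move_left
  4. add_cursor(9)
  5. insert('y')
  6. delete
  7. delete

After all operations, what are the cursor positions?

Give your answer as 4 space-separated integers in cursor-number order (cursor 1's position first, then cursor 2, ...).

Answer: 0 0 5 7

Derivation:
After op 1 (insert('n')): buffer="ncnkaraoznjo" (len 12), cursors c1@1 c2@3 c3@10, authorship 1.2......3..
After op 2 (delete): buffer="ckaraozjo" (len 9), cursors c1@0 c2@1 c3@7, authorship .........
After op 3 (move_left): buffer="ckaraozjo" (len 9), cursors c1@0 c2@0 c3@6, authorship .........
After op 4 (add_cursor(9)): buffer="ckaraozjo" (len 9), cursors c1@0 c2@0 c3@6 c4@9, authorship .........
After op 5 (insert('y')): buffer="yyckaraoyzjoy" (len 13), cursors c1@2 c2@2 c3@9 c4@13, authorship 12......3...4
After op 6 (delete): buffer="ckaraozjo" (len 9), cursors c1@0 c2@0 c3@6 c4@9, authorship .........
After op 7 (delete): buffer="ckarazj" (len 7), cursors c1@0 c2@0 c3@5 c4@7, authorship .......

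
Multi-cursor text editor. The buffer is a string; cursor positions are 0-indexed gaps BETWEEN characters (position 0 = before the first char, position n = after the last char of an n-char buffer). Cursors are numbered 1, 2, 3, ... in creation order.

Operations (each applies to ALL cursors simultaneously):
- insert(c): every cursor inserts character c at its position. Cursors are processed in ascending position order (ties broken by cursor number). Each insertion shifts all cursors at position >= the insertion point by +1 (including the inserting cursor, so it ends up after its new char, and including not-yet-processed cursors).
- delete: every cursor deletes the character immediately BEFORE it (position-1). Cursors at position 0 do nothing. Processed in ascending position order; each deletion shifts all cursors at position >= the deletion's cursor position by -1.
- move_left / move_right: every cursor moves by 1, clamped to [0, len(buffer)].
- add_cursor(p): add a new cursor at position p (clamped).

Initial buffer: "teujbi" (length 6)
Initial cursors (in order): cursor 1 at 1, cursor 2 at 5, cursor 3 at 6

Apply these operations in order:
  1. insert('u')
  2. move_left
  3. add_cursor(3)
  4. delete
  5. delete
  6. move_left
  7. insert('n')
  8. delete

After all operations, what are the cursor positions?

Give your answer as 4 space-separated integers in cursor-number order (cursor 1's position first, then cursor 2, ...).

Answer: 0 0 0 0

Derivation:
After op 1 (insert('u')): buffer="tueujbuiu" (len 9), cursors c1@2 c2@7 c3@9, authorship .1....2.3
After op 2 (move_left): buffer="tueujbuiu" (len 9), cursors c1@1 c2@6 c3@8, authorship .1....2.3
After op 3 (add_cursor(3)): buffer="tueujbuiu" (len 9), cursors c1@1 c4@3 c2@6 c3@8, authorship .1....2.3
After op 4 (delete): buffer="uujuu" (len 5), cursors c1@0 c4@1 c2@3 c3@4, authorship 1..23
After op 5 (delete): buffer="uu" (len 2), cursors c1@0 c4@0 c2@1 c3@1, authorship .3
After op 6 (move_left): buffer="uu" (len 2), cursors c1@0 c2@0 c3@0 c4@0, authorship .3
After op 7 (insert('n')): buffer="nnnnuu" (len 6), cursors c1@4 c2@4 c3@4 c4@4, authorship 1234.3
After op 8 (delete): buffer="uu" (len 2), cursors c1@0 c2@0 c3@0 c4@0, authorship .3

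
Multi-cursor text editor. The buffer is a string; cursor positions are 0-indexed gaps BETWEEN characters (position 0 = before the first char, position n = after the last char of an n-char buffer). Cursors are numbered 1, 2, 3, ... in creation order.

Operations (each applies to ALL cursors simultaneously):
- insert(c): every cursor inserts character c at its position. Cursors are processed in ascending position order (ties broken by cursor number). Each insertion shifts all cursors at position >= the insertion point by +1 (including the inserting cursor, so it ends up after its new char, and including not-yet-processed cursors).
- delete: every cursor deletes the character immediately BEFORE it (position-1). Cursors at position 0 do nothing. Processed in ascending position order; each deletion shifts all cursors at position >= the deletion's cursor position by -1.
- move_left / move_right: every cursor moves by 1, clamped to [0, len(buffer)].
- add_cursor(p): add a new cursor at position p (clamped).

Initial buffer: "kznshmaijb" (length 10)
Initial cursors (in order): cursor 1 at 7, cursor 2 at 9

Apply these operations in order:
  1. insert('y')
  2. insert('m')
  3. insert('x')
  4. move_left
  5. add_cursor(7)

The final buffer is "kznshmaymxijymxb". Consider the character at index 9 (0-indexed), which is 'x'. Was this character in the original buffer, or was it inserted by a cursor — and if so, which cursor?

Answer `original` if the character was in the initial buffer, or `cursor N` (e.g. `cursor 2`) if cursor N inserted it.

Answer: cursor 1

Derivation:
After op 1 (insert('y')): buffer="kznshmayijyb" (len 12), cursors c1@8 c2@11, authorship .......1..2.
After op 2 (insert('m')): buffer="kznshmaymijymb" (len 14), cursors c1@9 c2@13, authorship .......11..22.
After op 3 (insert('x')): buffer="kznshmaymxijymxb" (len 16), cursors c1@10 c2@15, authorship .......111..222.
After op 4 (move_left): buffer="kznshmaymxijymxb" (len 16), cursors c1@9 c2@14, authorship .......111..222.
After op 5 (add_cursor(7)): buffer="kznshmaymxijymxb" (len 16), cursors c3@7 c1@9 c2@14, authorship .......111..222.
Authorship (.=original, N=cursor N): . . . . . . . 1 1 1 . . 2 2 2 .
Index 9: author = 1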